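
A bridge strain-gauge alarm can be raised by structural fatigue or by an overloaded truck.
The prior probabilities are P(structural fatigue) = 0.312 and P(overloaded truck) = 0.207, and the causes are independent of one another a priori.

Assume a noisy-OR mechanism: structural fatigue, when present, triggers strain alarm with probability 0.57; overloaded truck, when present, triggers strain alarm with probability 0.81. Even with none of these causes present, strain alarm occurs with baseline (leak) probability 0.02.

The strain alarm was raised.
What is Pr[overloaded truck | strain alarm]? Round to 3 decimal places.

Pr[overloaded truck | strain alarm] ≈ 0.532

Under noisy-OR, P(strain alarm | causes) = 1 − (1−0.02)·∏(1−qᵢ) over the active causes.
Weight on overloaded truck=true, given the evidence: 0.115898 + 0.059413 = 0.175311
Normalizer over all consistent configurations: 0.02×0.688×0.793 + 0.8138×0.688×0.207 + 0.5786×0.312×0.793 + 0.919934×0.312×0.207 = 0.329378
P(overloaded truck | strain alarm) = 0.175311/0.329378 ≈ 0.532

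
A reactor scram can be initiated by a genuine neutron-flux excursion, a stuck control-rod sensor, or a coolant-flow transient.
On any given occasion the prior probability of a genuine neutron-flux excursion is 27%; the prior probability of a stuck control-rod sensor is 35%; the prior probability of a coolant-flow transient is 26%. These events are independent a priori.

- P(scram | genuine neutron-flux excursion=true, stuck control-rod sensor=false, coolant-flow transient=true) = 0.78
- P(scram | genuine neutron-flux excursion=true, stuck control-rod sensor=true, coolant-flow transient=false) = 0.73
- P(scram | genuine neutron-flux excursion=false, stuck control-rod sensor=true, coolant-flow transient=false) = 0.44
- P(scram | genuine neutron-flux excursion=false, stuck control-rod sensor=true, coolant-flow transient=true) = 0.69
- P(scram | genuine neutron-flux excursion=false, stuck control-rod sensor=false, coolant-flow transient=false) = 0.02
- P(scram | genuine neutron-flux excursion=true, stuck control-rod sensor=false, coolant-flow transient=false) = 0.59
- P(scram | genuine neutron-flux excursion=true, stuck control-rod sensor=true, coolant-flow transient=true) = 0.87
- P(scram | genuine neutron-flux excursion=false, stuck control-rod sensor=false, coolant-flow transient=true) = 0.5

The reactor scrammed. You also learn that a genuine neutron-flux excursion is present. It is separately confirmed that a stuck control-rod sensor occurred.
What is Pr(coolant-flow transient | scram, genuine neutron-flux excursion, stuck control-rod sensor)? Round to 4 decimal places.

Pr(coolant-flow transient | scram, genuine neutron-flux excursion, stuck control-rod sensor) ≈ 0.2951

Weight on coolant-flow transient=true, given the evidence: 0.87*0.26 = 0.226200
The normalizing constant is 0.73*0.74 + 0.87*0.26 = 0.766400
P(coolant-flow transient | scram, genuine neutron-flux excursion, stuck control-rod sensor) = 0.226200/0.766400 ≈ 0.2951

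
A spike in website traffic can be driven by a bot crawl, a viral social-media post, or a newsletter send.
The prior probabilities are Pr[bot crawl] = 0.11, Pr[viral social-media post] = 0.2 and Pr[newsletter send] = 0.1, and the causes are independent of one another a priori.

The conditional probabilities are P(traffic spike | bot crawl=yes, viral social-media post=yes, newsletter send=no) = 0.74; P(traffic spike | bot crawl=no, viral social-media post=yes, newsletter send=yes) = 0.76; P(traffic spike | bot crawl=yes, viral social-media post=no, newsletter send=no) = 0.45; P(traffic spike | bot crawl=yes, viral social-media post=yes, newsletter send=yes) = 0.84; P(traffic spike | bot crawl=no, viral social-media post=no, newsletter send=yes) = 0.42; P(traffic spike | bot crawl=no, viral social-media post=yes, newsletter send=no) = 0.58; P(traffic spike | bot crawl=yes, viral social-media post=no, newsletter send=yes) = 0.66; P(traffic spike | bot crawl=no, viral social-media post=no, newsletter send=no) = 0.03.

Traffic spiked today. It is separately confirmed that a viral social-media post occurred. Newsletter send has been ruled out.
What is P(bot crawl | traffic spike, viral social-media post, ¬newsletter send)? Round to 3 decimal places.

Sum P(traffic spike|·) weighted by the priors over both values of bot crawl:
  P(traffic spike | viral social-media post, ¬newsletter send) = 0.58*0.89 + 0.74*0.11
        = 0.516200 + 0.081400 = 0.597600
The terms with bot crawl present sum to 0.081400, so
  P(bot crawl | traffic spike, viral social-media post, ¬newsletter send) = 0.081400 / 0.597600 ≈ 0.136

P(bot crawl | traffic spike, viral social-media post, ¬newsletter send) ≈ 0.136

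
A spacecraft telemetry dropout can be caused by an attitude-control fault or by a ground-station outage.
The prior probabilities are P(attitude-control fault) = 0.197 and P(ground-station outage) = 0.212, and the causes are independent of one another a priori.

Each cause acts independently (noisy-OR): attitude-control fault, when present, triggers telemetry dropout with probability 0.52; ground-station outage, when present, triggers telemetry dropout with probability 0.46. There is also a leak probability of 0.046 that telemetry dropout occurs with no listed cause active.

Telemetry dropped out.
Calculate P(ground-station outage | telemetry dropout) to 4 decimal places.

Under noisy-OR, P(telemetry dropout | causes) = 1 − (1−0.046)·∏(1−qᵢ) over the active causes.
For the numerator, keep only ground-station outage=true terms: 0.082537 + 0.031437 = 0.113974
The normalizing constant is 0.046×0.803×0.788 + 0.48484×0.803×0.212 + 0.54208×0.197×0.788 + 0.752723×0.197×0.212 = 0.227231
Posterior = 0.113974 / 0.227231 ≈ 0.5016

P(ground-station outage | telemetry dropout) ≈ 0.5016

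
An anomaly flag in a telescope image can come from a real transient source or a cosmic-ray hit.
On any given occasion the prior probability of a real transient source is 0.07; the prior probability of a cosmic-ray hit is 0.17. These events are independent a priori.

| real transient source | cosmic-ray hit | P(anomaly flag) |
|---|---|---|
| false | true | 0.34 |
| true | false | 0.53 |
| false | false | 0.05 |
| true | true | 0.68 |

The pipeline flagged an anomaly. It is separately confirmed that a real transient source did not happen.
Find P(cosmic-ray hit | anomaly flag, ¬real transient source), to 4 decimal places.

P(cosmic-ray hit | anomaly flag, ¬real transient source) ≈ 0.5821

For the numerator, keep only cosmic-ray hit=true terms: 0.34·0.17 = 0.057800
Normalizer over all consistent configurations: 0.05·0.83 + 0.34·0.17 = 0.099300
P(cosmic-ray hit | anomaly flag, ¬real transient source) = 0.057800/0.099300 ≈ 0.5821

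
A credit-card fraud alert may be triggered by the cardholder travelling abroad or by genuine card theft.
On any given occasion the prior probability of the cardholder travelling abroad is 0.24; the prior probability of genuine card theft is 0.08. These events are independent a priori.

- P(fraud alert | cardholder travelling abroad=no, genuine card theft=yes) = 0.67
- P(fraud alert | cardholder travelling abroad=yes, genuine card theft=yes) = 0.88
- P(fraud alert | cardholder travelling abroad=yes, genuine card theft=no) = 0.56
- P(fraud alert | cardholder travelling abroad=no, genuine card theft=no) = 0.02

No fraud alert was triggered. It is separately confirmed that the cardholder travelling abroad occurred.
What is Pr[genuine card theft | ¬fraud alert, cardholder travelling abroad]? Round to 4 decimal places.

Enumerate both values of genuine card theft and weight by the priors:
  P(¬fraud alert | cardholder travelling abroad) = 0.44*0.92 + 0.12*0.08
        = 0.404800 + 0.009600 = 0.414400
The terms with genuine card theft present sum to 0.009600, so
  P(genuine card theft | ¬fraud alert, cardholder travelling abroad) = 0.009600 / 0.414400 ≈ 0.0232

Pr[genuine card theft | ¬fraud alert, cardholder travelling abroad] ≈ 0.0232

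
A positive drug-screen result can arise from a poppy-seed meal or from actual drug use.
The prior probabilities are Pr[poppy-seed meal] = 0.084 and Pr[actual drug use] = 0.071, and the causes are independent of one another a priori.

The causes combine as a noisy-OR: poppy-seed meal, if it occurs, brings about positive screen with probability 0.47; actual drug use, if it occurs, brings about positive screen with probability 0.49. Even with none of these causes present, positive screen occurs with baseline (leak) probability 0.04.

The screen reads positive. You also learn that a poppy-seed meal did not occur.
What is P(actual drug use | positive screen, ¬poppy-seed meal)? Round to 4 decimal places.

Under noisy-OR, P(positive screen | causes) = 1 − (1−0.04)·∏(1−qᵢ) over the active causes.
Sum P(positive screen|·) weighted by the priors over both values of actual drug use:
  P(positive screen | ¬poppy-seed meal) = 0.04·0.929 + 0.5104·0.071
        = 0.037160 + 0.036238 = 0.073398
The terms with actual drug use present sum to 0.036238, so
  P(actual drug use | positive screen, ¬poppy-seed meal) = 0.036238 / 0.073398 ≈ 0.4937

P(actual drug use | positive screen, ¬poppy-seed meal) ≈ 0.4937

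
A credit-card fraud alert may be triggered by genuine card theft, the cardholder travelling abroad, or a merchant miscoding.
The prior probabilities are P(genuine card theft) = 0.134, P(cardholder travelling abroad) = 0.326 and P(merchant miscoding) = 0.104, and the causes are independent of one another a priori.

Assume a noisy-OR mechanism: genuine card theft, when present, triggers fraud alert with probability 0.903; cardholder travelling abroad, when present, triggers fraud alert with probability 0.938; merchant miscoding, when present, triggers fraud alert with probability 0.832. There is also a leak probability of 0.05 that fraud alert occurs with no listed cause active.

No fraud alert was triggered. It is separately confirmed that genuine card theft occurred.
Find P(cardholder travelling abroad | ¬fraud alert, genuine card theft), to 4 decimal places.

P(cardholder travelling abroad | ¬fraud alert, genuine card theft) ≈ 0.0291

Under noisy-OR, P(fraud alert | causes) = 1 − (1−0.05)·∏(1−qᵢ) over the active causes.
For the numerator, keep only cardholder travelling abroad=true terms: 0.001669 + 0.000033 = 0.001702
Denominator P(¬fraud alert | genuine card theft): 0.09215*0.674*0.896 + 0.015481*0.674*0.104 + 0.005713*0.326*0.896 + 0.00096*0.326*0.104 = 0.058437
Posterior = 0.001702 / 0.058437 ≈ 0.0291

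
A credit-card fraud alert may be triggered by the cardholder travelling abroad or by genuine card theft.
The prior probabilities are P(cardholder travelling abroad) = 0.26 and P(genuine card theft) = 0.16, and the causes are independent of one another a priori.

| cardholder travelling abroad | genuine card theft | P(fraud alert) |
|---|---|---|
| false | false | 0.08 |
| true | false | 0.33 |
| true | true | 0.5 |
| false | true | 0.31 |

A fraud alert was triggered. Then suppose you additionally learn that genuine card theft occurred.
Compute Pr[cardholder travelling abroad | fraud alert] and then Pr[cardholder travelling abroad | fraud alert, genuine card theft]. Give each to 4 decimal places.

Pr[cardholder travelling abroad | fraud alert] ≈ 0.5180; Pr[cardholder travelling abroad | fraud alert, genuine card theft] ≈ 0.3617

Sum P(fraud alert|·) weighted by the priors over the 4 (cardholder travelling abroad, genuine card theft) configurations:
  P(fraud alert) = 0.08×0.74×0.84 + 0.31×0.74×0.16 + 0.33×0.26×0.84 + 0.5×0.26×0.16
        = 0.049728 + 0.036704 + 0.072072 + 0.020800 = 0.179304
Configurations with cardholder travelling abroad contribute 0.092872, so
  P(cardholder travelling abroad | fraud alert) = 0.092872 / 0.179304 ≈ 0.5180

Now condition on the additional information:
P(fraud alert | genuine card theft) = 0.31×0.74 + 0.5×0.26 = 0.229400 + 0.130000 = 0.359400
The cardholder travelling abroad-present share is 0.5×0.26 = 0.130000.
So P(cardholder travelling abroad | fraud alert, genuine card theft) = 0.130000/0.359400 ≈ 0.3617.
The drop from 0.5180 to 0.3617 is the explaining-away (discounting) effect.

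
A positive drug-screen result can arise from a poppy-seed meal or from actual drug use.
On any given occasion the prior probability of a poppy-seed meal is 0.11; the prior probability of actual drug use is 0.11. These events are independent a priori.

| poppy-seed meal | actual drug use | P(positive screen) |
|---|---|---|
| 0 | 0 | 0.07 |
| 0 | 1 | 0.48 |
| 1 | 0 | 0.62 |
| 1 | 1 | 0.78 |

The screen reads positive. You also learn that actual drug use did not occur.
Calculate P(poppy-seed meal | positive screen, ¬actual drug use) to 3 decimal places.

P(poppy-seed meal | positive screen, ¬actual drug use) ≈ 0.523

By total probability over both values of poppy-seed meal:
  P(positive screen | ¬actual drug use) = 0.07×0.89 + 0.62×0.11
        = 0.062300 + 0.068200 = 0.130500
Configurations with poppy-seed meal contribute 0.068200, so
  P(poppy-seed meal | positive screen, ¬actual drug use) = 0.068200 / 0.130500 ≈ 0.523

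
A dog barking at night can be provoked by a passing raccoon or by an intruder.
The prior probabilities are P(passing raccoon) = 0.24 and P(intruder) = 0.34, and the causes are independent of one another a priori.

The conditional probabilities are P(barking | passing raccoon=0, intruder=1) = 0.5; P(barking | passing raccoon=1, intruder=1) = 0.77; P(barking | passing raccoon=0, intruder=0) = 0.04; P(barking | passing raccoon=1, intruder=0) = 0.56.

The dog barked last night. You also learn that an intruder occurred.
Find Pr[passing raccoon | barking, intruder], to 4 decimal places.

Numerator (weight on configurations with passing raccoon): 0.77·0.24 = 0.184800
Denominator P(barking | intruder): 0.5·0.76 + 0.77·0.24 = 0.564800
Posterior = 0.184800 / 0.564800 ≈ 0.3272

Pr[passing raccoon | barking, intruder] ≈ 0.3272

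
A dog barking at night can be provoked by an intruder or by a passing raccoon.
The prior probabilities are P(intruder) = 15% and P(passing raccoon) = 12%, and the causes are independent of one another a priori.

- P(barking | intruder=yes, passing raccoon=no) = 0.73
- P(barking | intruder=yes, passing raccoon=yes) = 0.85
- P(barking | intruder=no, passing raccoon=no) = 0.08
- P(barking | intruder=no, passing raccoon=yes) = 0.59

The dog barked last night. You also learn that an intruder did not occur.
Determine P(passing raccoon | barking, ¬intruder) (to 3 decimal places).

Enumerate both values of passing raccoon and weight by the priors:
  P(barking | ¬intruder) = 0.08×0.88 + 0.59×0.12
        = 0.070400 + 0.070800 = 0.141200
The terms with passing raccoon present sum to 0.070800, so
  P(passing raccoon | barking, ¬intruder) = 0.070800 / 0.141200 ≈ 0.501

P(passing raccoon | barking, ¬intruder) ≈ 0.501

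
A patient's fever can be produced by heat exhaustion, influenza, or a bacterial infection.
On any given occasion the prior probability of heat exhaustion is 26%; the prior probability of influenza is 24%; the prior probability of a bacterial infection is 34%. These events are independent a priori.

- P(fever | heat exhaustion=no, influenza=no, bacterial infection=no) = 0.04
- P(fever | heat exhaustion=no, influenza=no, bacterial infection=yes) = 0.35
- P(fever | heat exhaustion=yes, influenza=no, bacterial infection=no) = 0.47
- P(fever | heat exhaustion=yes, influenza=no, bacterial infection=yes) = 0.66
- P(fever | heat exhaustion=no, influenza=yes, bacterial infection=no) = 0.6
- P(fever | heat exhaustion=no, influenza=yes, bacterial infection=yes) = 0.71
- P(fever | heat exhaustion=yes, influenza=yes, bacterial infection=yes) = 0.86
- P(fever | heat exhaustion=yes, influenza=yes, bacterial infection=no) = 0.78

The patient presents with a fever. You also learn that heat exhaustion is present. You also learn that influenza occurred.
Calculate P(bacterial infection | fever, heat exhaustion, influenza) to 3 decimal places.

P(bacterial infection | fever, heat exhaustion, influenza) ≈ 0.362

P(fever | heat exhaustion, influenza) = 0.78·0.66 + 0.86·0.34 = 0.514800 + 0.292400 = 0.807200
Restricting to configurations with bacterial infection present: 0.86·0.34 = 0.292400.
P(bacterial infection | fever, heat exhaustion, influenza) = 0.292400 / 0.807200 ≈ 0.362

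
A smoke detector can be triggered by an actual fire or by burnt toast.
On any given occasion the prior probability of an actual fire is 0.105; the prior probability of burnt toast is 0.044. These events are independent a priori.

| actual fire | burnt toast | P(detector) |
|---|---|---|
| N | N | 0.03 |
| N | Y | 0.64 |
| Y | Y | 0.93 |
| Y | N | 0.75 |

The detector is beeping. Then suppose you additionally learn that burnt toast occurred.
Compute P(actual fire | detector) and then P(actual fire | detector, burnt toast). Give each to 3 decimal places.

Sum P(detector|·) weighted by the priors over the 4 (actual fire, burnt toast) configurations:
  P(detector) = 0.03×0.895×0.956 + 0.64×0.895×0.044 + 0.75×0.105×0.956 + 0.93×0.105×0.044
        = 0.025669 + 0.025203 + 0.075285 + 0.004297 = 0.130454
Keeping only the actual fire-present terms gives 0.079582, so
  P(actual fire | detector) = 0.079582 / 0.130454 ≈ 0.610

Now condition on the additional information:
P(detector | burnt toast) = 0.64*0.895 + 0.93*0.105 = 0.572800 + 0.097650 = 0.670450
Of this, 0.097650 comes from 0.93*0.105 (the actual fire=true cases).
P(actual fire | detector, burnt toast) = 0.097650 / 0.670450 ≈ 0.146
This is intercausal reasoning (explaining away): once burnt toast accounts for the detector, actual fire becomes less likely.

P(actual fire | detector) ≈ 0.610; P(actual fire | detector, burnt toast) ≈ 0.146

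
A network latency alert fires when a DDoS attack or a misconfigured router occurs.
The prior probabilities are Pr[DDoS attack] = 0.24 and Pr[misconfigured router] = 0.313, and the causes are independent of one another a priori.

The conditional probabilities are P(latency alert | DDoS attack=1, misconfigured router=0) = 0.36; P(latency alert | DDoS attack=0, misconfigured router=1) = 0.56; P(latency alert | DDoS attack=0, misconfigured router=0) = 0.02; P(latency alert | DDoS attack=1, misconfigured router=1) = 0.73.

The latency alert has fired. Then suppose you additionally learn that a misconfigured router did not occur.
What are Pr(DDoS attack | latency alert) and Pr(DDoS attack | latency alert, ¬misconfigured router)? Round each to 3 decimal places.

Pr(DDoS attack | latency alert) ≈ 0.443; Pr(DDoS attack | latency alert, ¬misconfigured router) ≈ 0.850

Numerator (weight on configurations with DDoS attack): 0.059357 + 0.054838 = 0.114195
Normalizer over all consistent configurations: 0.02*0.76*0.687 + 0.56*0.76*0.313 + 0.36*0.24*0.687 + 0.73*0.24*0.313 = 0.257850
P(DDoS attack | latency alert) = 0.114195/0.257850 ≈ 0.443

Now condition on the additional information:
Numerator (weight on configurations with DDoS attack): 0.36×0.24 = 0.086400
The normalizing constant is 0.02×0.76 + 0.36×0.24 = 0.101600
Posterior = 0.086400 / 0.101600 ≈ 0.850
With misconfigured router excluded, DDoS attack must carry more of the explanatory weight for the latency alert.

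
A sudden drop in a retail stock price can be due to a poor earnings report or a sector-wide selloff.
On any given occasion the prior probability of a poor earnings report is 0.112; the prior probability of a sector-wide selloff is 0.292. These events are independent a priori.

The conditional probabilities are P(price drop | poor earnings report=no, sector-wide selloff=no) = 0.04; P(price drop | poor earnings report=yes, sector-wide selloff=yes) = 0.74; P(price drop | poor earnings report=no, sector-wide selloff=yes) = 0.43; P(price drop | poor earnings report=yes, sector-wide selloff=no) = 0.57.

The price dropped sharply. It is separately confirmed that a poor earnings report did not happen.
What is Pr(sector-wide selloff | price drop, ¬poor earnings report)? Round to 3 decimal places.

P(price drop | ¬poor earnings report) = 0.04×0.708 + 0.43×0.292 = 0.028320 + 0.125560 = 0.153880
The sector-wide selloff-present share is 0.43×0.292 = 0.125560.
Hence the posterior is 0.125560/0.153880 ≈ 0.816.

Pr(sector-wide selloff | price drop, ¬poor earnings report) ≈ 0.816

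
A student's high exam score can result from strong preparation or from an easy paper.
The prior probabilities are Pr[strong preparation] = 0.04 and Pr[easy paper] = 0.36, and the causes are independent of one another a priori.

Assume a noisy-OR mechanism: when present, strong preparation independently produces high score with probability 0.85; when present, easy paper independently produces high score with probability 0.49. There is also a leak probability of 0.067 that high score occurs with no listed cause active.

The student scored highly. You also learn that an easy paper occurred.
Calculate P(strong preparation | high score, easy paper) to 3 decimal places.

Under noisy-OR, P(high score | causes) = 1 − (1−0.067)·∏(1−qᵢ) over the active causes.
Numerator (weight on configurations with strong preparation): 0.928625×0.04 = 0.037145
The normalizing constant is 0.52417×0.96 + 0.928625×0.04 = 0.540348
P(strong preparation | high score, easy paper) = 0.037145/0.540348 ≈ 0.069

P(strong preparation | high score, easy paper) ≈ 0.069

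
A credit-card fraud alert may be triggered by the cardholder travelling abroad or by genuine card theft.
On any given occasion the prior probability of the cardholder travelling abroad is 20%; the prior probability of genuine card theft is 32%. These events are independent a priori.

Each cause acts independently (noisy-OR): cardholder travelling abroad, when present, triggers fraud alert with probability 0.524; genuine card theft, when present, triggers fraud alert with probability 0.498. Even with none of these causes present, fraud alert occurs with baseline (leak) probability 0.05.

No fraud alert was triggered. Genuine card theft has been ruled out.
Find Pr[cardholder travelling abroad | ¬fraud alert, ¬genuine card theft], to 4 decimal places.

Under noisy-OR, P(fraud alert | causes) = 1 − (1−0.05)·∏(1−qᵢ) over the active causes.
Enumerate both values of cardholder travelling abroad and weight by the priors:
  P(¬fraud alert | ¬genuine card theft) = 0.95·0.8 + 0.4522·0.2
        = 0.760000 + 0.090440 = 0.850440
Keeping only the cardholder travelling abroad-present terms gives 0.090440, so
  P(cardholder travelling abroad | ¬fraud alert, ¬genuine card theft) = 0.090440 / 0.850440 ≈ 0.1063

Pr[cardholder travelling abroad | ¬fraud alert, ¬genuine card theft] ≈ 0.1063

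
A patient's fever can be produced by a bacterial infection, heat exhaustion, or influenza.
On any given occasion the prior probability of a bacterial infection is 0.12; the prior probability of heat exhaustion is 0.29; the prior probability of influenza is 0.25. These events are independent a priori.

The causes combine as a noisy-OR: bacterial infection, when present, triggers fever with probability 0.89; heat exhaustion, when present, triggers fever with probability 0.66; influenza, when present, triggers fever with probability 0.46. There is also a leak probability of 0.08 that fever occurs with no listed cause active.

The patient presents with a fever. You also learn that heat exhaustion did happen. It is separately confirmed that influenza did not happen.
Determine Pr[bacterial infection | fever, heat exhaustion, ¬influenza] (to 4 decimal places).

Under noisy-OR, P(fever | causes) = 1 − (1−0.08)·∏(1−qᵢ) over the active causes.
Weight on bacterial infection=true, given the evidence: 0.965592·0.12 = 0.115871
Normalizer over all consistent configurations: 0.6872·0.88 + 0.965592·0.12 = 0.720607
P(bacterial infection | fever, heat exhaustion, ¬influenza) = 0.115871/0.720607 ≈ 0.1608

Pr[bacterial infection | fever, heat exhaustion, ¬influenza] ≈ 0.1608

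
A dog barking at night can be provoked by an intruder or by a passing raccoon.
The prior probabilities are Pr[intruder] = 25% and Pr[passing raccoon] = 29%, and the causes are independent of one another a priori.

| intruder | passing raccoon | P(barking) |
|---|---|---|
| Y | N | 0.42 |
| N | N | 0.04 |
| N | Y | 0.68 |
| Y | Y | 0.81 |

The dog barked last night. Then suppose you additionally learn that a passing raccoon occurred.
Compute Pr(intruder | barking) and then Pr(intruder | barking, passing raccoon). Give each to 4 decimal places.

By total probability over the 4 (intruder, passing raccoon) configurations:
  P(barking) = 0.04*0.75*0.71 + 0.68*0.75*0.29 + 0.42*0.25*0.71 + 0.81*0.25*0.29
        = 0.021300 + 0.147900 + 0.074550 + 0.058725 = 0.302475
Configurations with intruder contribute 0.133275, so
  P(intruder | barking) = 0.133275 / 0.302475 ≈ 0.4406

Now also conditioning on passing raccoon=true:
P(barking | passing raccoon) = 0.68*0.75 + 0.81*0.25 = 0.510000 + 0.202500 = 0.712500
Of this, 0.202500 comes from 0.81*0.25 (the intruder=true cases).
So P(intruder | barking, passing raccoon) = 0.202500/0.712500 ≈ 0.2842.
The drop from 0.4406 to 0.2842 is the explaining-away (discounting) effect.

Pr(intruder | barking) ≈ 0.4406; Pr(intruder | barking, passing raccoon) ≈ 0.2842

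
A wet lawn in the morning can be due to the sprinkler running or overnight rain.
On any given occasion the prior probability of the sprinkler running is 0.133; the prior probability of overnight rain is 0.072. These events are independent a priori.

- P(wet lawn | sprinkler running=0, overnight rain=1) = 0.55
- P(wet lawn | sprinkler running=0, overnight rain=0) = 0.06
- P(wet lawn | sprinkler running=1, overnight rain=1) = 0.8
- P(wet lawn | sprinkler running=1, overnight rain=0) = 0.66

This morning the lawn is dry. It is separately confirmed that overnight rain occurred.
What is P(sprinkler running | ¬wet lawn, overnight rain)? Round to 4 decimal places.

P(sprinkler running | ¬wet lawn, overnight rain) ≈ 0.0638

Enumerate both values of sprinkler running and weight by the priors:
  P(¬wet lawn | overnight rain) = 0.45*0.867 + 0.2*0.133
        = 0.390150 + 0.026600 = 0.416750
Configurations with sprinkler running contribute 0.026600, so
  P(sprinkler running | ¬wet lawn, overnight rain) = 0.026600 / 0.416750 ≈ 0.0638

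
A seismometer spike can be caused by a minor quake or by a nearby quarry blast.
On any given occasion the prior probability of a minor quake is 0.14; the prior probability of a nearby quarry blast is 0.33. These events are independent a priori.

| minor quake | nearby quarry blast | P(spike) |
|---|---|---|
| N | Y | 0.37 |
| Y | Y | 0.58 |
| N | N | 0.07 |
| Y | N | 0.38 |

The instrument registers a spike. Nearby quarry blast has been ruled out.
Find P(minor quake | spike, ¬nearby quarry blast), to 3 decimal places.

Numerator (weight on configurations with minor quake): 0.38×0.14 = 0.053200
Denominator P(spike | ¬nearby quarry blast): 0.07×0.86 + 0.38×0.14 = 0.113400
Posterior = 0.053200 / 0.113400 ≈ 0.469

P(minor quake | spike, ¬nearby quarry blast) ≈ 0.469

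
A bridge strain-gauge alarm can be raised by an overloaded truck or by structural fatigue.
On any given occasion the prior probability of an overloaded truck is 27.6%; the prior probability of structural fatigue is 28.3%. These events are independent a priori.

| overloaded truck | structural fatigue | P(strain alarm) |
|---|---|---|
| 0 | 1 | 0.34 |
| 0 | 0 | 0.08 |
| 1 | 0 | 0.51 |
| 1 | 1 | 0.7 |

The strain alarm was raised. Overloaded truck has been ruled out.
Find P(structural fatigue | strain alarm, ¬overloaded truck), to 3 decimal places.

Enumerate both values of structural fatigue and weight by the priors:
  P(strain alarm | ¬overloaded truck) = 0.08*0.717 + 0.34*0.283
        = 0.057360 + 0.096220 = 0.153580
Configurations with structural fatigue contribute 0.096220, so
  P(structural fatigue | strain alarm, ¬overloaded truck) = 0.096220 / 0.153580 ≈ 0.627

P(structural fatigue | strain alarm, ¬overloaded truck) ≈ 0.627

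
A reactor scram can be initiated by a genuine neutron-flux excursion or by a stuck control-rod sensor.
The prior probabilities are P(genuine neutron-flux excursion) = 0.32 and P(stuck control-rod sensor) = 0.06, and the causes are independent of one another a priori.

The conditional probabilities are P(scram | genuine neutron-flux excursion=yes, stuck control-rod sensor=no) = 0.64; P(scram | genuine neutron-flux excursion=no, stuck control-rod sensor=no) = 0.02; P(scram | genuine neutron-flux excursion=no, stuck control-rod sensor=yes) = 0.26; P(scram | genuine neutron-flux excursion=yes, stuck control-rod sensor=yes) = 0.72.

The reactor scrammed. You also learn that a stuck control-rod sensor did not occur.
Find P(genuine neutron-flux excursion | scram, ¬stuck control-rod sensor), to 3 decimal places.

P(genuine neutron-flux excursion | scram, ¬stuck control-rod sensor) ≈ 0.938

By total probability over both values of genuine neutron-flux excursion:
  P(scram | ¬stuck control-rod sensor) = 0.02*0.68 + 0.64*0.32
        = 0.013600 + 0.204800 = 0.218400
The terms with genuine neutron-flux excursion present sum to 0.204800, so
  P(genuine neutron-flux excursion | scram, ¬stuck control-rod sensor) = 0.204800 / 0.218400 ≈ 0.938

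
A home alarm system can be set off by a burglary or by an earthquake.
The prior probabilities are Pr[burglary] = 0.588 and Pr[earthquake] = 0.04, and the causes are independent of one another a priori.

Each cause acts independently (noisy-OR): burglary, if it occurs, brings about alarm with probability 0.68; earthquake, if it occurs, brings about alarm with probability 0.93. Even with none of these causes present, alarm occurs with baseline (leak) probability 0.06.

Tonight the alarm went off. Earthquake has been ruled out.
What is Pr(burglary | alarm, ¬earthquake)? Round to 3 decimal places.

Pr(burglary | alarm, ¬earthquake) ≈ 0.943

Under noisy-OR, P(alarm | causes) = 1 − (1−0.06)·∏(1−qᵢ) over the active causes.
P(alarm | ¬earthquake) = 0.06×0.412 + 0.6992×0.588 = 0.024720 + 0.411130 = 0.435850
Restricting to configurations with burglary present: 0.6992×0.588 = 0.411130.
So P(burglary | alarm, ¬earthquake) = 0.411130/0.435850 ≈ 0.943.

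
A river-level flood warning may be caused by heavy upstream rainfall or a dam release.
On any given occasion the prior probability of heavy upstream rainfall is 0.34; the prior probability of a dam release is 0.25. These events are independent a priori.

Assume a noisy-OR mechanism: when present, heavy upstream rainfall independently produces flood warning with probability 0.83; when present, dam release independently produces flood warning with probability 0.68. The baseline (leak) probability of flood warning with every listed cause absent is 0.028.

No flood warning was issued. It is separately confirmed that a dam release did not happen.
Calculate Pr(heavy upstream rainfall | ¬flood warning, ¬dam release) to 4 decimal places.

Under noisy-OR, P(flood warning | causes) = 1 − (1−0.028)·∏(1−qᵢ) over the active causes.
By total probability over both values of heavy upstream rainfall:
  P(¬flood warning | ¬dam release) = 0.972×0.66 + 0.16524×0.34
        = 0.641520 + 0.056182 = 0.697702
Configurations with heavy upstream rainfall contribute 0.056182, so
  P(heavy upstream rainfall | ¬flood warning, ¬dam release) = 0.056182 / 0.697702 ≈ 0.0805

Pr(heavy upstream rainfall | ¬flood warning, ¬dam release) ≈ 0.0805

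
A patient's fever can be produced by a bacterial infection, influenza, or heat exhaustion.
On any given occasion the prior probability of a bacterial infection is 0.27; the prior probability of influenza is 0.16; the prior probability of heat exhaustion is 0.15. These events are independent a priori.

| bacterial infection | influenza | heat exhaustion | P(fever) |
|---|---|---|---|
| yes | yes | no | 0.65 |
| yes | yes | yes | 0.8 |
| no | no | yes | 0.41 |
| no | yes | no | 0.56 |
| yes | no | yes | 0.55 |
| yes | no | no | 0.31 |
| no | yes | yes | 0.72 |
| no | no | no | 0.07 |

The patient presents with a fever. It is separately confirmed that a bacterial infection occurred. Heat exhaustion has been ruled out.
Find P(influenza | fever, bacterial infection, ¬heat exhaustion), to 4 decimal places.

Sum P(fever|·) weighted by the priors over both values of influenza:
  P(fever | bacterial infection, ¬heat exhaustion) = 0.31*0.84 + 0.65*0.16
        = 0.260400 + 0.104000 = 0.364400
The terms with influenza present sum to 0.104000, so
  P(influenza | fever, bacterial infection, ¬heat exhaustion) = 0.104000 / 0.364400 ≈ 0.2854

P(influenza | fever, bacterial infection, ¬heat exhaustion) ≈ 0.2854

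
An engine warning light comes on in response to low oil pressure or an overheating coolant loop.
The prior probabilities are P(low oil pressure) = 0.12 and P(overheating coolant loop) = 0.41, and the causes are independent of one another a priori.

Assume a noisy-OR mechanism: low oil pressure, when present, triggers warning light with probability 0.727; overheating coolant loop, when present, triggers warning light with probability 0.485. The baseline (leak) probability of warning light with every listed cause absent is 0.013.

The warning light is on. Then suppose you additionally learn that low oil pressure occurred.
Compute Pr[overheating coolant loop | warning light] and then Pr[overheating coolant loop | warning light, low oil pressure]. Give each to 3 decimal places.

Under noisy-OR, P(warning light | causes) = 1 − (1−0.013)·∏(1−qᵢ) over the active causes.
P(warning light) = 0.013*0.88*0.59 + 0.491695*0.88*0.41 + 0.730549*0.12*0.59 + 0.861233*0.12*0.41 = 0.006750 + 0.177404 + 0.051723 + 0.042373 = 0.278250
The overheating coolant loop-present share is 0.177404 + 0.042373 = 0.219777.
So P(overheating coolant loop | warning light) = 0.219777/0.278250 ≈ 0.790.

Now condition on the additional information:
Numerator (weight on configurations with overheating coolant loop): 0.861233×0.41 = 0.353106
Normalizer over all consistent configurations: 0.730549×0.59 + 0.861233×0.41 = 0.784130
Posterior = 0.353106 / 0.784130 ≈ 0.450

Pr[overheating coolant loop | warning light] ≈ 0.790; Pr[overheating coolant loop | warning light, low oil pressure] ≈ 0.450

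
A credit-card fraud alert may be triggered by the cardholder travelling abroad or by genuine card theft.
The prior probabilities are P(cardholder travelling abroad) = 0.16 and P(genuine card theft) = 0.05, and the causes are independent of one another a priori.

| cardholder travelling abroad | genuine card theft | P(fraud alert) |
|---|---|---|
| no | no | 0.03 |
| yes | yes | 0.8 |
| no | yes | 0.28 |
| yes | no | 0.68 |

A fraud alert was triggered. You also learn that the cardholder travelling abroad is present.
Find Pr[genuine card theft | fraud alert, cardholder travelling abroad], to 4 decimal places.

Pr[genuine card theft | fraud alert, cardholder travelling abroad] ≈ 0.0583

For the numerator, keep only genuine card theft=true terms: 0.8*0.05 = 0.040000
Normalizer over all consistent configurations: 0.68*0.95 + 0.8*0.05 = 0.686000
Posterior = 0.040000 / 0.686000 ≈ 0.0583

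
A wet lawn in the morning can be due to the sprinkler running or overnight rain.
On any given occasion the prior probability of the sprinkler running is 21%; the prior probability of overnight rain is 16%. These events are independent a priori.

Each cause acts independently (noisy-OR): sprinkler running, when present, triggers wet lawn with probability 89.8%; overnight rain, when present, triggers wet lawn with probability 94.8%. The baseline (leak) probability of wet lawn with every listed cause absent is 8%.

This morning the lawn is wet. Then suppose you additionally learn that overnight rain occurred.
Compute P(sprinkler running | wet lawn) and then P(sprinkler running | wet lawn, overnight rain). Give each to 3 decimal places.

Under noisy-OR, P(wet lawn | causes) = 1 − (1−0.08)·∏(1−qᵢ) over the active causes.
P(wet lawn) = 0.08×0.79×0.84 + 0.95216×0.79×0.16 + 0.90616×0.21×0.84 + 0.99512×0.21×0.16 = 0.053088 + 0.120353 + 0.159847 + 0.033436 = 0.366724
Of this, 0.193283 comes from 0.159847 + 0.033436 (the sprinkler running=true cases).
So P(sprinkler running | wet lawn) = 0.193283/0.366724 ≈ 0.527.

Now condition on the additional information:
P(wet lawn | overnight rain) = 0.95216×0.79 + 0.99512×0.21 = 0.752206 + 0.208975 = 0.961181
The sprinkler running-present share is 0.99512×0.21 = 0.208975.
So P(sprinkler running | wet lawn, overnight rain) = 0.208975/0.961181 ≈ 0.217.

P(sprinkler running | wet lawn) ≈ 0.527; P(sprinkler running | wet lawn, overnight rain) ≈ 0.217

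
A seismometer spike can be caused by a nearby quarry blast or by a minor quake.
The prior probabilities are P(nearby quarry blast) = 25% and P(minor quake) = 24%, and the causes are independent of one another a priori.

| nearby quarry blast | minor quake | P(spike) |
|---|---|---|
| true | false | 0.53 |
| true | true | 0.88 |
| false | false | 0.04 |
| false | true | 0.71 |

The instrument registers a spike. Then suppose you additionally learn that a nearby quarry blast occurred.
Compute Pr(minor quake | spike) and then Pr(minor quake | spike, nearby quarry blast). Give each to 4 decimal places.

Pr(minor quake | spike) ≈ 0.5939; Pr(minor quake | spike, nearby quarry blast) ≈ 0.3440

P(spike) = 0.04*0.75*0.76 + 0.71*0.75*0.24 + 0.53*0.25*0.76 + 0.88*0.25*0.24 = 0.022800 + 0.127800 + 0.100700 + 0.052800 = 0.304100
The minor quake-present share is 0.127800 + 0.052800 = 0.180600.
P(minor quake | spike) = 0.180600 / 0.304100 ≈ 0.5939

With the extra evidence:
Weight on minor quake=true, given the evidence: 0.88*0.24 = 0.211200
The normalizing constant is 0.53*0.76 + 0.88*0.24 = 0.614000
P(minor quake | spike, nearby quarry blast) = 0.211200/0.614000 ≈ 0.3440
This is intercausal reasoning (explaining away): once nearby quarry blast accounts for the spike, minor quake becomes less likely.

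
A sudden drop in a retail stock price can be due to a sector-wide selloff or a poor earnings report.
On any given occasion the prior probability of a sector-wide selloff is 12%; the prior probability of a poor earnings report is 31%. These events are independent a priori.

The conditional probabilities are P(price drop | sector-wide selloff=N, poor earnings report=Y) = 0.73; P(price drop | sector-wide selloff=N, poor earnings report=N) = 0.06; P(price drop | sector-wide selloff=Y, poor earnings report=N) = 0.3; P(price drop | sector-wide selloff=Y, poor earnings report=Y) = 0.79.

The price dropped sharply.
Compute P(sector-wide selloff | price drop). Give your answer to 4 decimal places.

P(sector-wide selloff | price drop) ≈ 0.1871

P(price drop) = 0.06*0.88*0.69 + 0.73*0.88*0.31 + 0.3*0.12*0.69 + 0.79*0.12*0.31 = 0.036432 + 0.199144 + 0.024840 + 0.029388 = 0.289804
The sector-wide selloff-present share is 0.024840 + 0.029388 = 0.054228.
So P(sector-wide selloff | price drop) = 0.054228/0.289804 ≈ 0.1871.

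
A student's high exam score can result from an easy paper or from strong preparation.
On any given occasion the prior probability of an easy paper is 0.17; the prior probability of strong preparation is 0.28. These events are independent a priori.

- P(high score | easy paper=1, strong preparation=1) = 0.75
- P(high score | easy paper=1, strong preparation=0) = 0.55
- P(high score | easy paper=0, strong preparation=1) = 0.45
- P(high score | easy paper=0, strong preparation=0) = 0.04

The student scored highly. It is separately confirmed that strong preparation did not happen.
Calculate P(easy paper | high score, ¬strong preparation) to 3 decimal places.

P(easy paper | high score, ¬strong preparation) ≈ 0.738

Weight on easy paper=true, given the evidence: 0.55·0.17 = 0.093500
Normalizer over all consistent configurations: 0.04·0.83 + 0.55·0.17 = 0.126700
P(easy paper | high score, ¬strong preparation) = 0.093500/0.126700 ≈ 0.738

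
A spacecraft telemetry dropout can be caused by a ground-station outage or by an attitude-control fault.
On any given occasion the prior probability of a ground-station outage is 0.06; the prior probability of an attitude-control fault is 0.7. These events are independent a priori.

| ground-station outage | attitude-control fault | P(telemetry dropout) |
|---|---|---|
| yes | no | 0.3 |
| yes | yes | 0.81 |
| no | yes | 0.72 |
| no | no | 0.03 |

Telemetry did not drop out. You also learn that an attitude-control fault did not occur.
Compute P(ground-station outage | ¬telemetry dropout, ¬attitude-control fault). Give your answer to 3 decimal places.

P(ground-station outage | ¬telemetry dropout, ¬attitude-control fault) ≈ 0.044

For the numerator, keep only ground-station outage=true terms: 0.7*0.06 = 0.042000
Denominator P(¬telemetry dropout | ¬attitude-control fault): 0.97*0.94 + 0.7*0.06 = 0.953800
Posterior = 0.042000 / 0.953800 ≈ 0.044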